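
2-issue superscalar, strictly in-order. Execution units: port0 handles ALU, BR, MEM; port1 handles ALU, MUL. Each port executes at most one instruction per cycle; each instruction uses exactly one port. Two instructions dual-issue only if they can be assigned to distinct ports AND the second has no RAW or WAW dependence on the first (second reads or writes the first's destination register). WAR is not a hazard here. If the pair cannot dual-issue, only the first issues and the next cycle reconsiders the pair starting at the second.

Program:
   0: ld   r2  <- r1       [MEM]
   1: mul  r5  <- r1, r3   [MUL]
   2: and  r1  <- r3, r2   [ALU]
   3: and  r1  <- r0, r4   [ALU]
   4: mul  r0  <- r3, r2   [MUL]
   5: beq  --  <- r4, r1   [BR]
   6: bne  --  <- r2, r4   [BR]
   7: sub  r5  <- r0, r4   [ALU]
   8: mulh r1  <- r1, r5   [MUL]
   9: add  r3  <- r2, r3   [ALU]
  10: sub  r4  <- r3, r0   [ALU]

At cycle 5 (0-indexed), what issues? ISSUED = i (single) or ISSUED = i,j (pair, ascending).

ISSUED = 8,9

c0: i0,i1 ld.MEM/mul.MUL  dual
c1: i2 and.ALU  WAW r1
c2: i3,i4 and.ALU/mul.MUL  dual
c3: i5 beq.BR  no-port BR/BR
c4: i6,i7 bne.BR/sub.ALU  dual
c5: i8,i9 mulh.MUL/add.ALU  dual
c6: i10 sub.ALU  tail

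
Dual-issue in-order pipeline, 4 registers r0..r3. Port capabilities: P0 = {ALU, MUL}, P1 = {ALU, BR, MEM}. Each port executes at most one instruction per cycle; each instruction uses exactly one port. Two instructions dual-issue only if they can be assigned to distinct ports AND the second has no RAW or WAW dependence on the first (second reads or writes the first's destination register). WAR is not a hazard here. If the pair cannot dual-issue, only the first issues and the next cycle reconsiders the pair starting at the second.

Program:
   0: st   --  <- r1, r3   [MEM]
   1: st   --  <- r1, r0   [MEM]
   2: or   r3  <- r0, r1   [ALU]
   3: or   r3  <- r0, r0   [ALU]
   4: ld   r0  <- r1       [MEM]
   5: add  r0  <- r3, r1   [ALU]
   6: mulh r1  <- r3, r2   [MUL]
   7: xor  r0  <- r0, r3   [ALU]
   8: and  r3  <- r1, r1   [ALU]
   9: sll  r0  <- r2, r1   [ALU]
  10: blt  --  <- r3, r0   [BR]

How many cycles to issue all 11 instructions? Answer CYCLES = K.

CYCLES = 7

0. st @i0  | no-port MEM/MEM
1. st or @i1/i2  | dual
2. or ld @i3/i4  | dual
3. add mulh @i5/i6  | dual
4. xor and @i7/i8  | dual
5. sll @i9  | RAW r0
6. blt @i10  | tail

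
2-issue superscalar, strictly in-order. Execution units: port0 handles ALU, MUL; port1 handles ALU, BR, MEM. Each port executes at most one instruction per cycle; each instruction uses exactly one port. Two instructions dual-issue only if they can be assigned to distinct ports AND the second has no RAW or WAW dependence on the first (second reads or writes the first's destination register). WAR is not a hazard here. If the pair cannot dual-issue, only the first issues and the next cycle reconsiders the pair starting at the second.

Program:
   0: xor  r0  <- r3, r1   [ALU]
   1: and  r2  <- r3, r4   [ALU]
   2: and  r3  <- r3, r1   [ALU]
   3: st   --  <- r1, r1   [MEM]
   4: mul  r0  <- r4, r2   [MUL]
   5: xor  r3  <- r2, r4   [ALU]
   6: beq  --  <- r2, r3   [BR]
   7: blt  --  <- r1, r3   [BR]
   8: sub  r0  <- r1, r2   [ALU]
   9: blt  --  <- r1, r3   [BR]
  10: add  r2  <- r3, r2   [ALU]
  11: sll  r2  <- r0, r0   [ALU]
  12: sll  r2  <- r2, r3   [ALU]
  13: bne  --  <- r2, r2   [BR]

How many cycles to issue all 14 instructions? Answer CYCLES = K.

CYCLES = 9

c0: i0,i1 xor.ALU and.ALU  2-wide
c1: i2,i3 and.ALU st.MEM  2-wide
c2: i4,i5 mul.MUL xor.ALU  2-wide
c3: i6 beq.BR  no-port BR/BR
c4: i7,i8 blt.BR sub.ALU  2-wide
c5: i9,i10 blt.BR add.ALU  2-wide
c6: i11 sll.ALU  RAW+WAW r2
c7: i12 sll.ALU  RAW r2
c8: i13 bne.BR  tail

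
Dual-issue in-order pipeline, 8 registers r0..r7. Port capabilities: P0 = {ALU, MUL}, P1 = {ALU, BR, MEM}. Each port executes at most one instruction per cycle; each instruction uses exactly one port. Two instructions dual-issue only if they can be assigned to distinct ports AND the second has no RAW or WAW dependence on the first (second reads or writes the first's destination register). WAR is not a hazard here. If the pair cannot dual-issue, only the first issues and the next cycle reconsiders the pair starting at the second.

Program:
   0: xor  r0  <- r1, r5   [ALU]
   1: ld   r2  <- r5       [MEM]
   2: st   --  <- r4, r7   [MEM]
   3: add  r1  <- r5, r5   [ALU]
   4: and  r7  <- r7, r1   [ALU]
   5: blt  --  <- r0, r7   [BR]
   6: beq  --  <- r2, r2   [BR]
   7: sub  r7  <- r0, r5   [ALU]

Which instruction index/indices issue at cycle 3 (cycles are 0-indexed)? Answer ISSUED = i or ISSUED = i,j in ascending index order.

0. xor ld @i0+i1  | 2-wide
1. st add @i2+i3  | 2-wide
2. and @i4  | RAW r7
3. blt @i5  | no-port BR/BR
4. beq sub @i6+i7  | 2-wide

ISSUED = 5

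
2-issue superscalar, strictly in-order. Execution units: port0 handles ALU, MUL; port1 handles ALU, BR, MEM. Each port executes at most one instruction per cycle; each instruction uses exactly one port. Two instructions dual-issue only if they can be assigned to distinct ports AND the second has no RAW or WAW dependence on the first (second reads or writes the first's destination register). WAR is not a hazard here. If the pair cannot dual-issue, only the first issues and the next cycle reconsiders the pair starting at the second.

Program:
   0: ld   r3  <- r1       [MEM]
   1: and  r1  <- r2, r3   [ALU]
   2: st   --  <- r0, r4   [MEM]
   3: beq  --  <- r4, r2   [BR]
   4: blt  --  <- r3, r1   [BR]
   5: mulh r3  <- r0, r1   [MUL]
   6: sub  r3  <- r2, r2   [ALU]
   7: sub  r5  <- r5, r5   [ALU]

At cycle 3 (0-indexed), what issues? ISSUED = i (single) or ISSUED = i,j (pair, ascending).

ISSUED = 4,5

#0 head=0: ld i0 RAW r3
#1 head=1: and/st i1/i2 pair
#2 head=3: beq i3 no-port BR/BR
#3 head=4: blt/mulh i4/i5 pair
#4 head=6: sub/sub i6/i7 pair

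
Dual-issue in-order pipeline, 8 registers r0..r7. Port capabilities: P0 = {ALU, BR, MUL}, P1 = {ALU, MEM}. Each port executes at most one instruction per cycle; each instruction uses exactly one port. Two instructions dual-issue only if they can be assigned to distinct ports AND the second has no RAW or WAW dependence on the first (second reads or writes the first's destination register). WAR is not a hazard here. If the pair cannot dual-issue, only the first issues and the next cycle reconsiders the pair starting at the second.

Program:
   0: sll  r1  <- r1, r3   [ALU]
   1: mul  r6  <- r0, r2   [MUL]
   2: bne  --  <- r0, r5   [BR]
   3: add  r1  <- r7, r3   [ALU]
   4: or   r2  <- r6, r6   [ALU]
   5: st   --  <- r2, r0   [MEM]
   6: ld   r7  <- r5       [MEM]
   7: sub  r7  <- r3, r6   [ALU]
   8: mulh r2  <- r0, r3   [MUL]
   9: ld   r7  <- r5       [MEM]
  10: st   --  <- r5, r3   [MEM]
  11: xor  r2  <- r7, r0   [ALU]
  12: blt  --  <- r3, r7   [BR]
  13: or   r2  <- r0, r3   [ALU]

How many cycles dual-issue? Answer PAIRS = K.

c0: i0,i1 sll/mul  dual
c1: i2,i3 bne/add  dual
c2: i4 or  RAW r2
c3: i5 st  no-port MEM/MEM
c4: i6 ld  WAW r7
c5: i7,i8 sub/mulh  dual
c6: i9 ld  no-port MEM/MEM
c7: i10,i11 st/xor  dual
c8: i12,i13 blt/or  dual

PAIRS = 5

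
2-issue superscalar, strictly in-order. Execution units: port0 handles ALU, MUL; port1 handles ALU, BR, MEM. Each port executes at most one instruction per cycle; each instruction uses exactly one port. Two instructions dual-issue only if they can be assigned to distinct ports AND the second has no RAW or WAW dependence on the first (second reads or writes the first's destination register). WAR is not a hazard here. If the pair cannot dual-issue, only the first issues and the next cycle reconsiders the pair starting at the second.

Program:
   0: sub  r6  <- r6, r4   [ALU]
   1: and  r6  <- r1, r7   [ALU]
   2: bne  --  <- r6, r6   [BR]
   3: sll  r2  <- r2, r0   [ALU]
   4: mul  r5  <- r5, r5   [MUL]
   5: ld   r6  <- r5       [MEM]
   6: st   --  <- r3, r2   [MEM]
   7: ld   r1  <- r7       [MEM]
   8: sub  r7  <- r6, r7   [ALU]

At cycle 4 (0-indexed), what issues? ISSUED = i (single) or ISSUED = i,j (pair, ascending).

ISSUED = 5

0. sub.ALU @i0  | WAW r6
1. and.ALU @i1  | RAW r6
2. bne.BR/sll.ALU @i2&i3  | pair
3. mul.MUL @i4  | RAW r5
4. ld.MEM @i5  | no-port MEM/MEM
5. st.MEM @i6  | no-port MEM/MEM
6. ld.MEM/sub.ALU @i7&i8  | pair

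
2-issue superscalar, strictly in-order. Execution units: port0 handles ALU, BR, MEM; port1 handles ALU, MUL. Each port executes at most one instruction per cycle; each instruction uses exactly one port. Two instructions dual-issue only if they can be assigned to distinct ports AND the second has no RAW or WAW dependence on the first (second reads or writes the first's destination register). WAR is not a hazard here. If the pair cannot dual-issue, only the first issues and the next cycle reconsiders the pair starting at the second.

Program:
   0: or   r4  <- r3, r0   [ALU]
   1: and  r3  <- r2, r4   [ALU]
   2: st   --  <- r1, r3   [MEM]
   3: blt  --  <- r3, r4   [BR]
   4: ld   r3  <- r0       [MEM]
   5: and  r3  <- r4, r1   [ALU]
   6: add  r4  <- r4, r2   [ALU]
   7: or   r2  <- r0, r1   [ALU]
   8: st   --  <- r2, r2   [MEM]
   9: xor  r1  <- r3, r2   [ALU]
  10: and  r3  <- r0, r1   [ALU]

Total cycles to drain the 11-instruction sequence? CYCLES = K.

0. or @i0  | RAW r4
1. and @i1  | RAW r3
2. st @i2  | no-port MEM/BR
3. blt @i3  | no-port BR/MEM
4. ld @i4  | WAW r3
5. and add @i5,i6  | 2-wide
6. or @i7  | RAW r2
7. st xor @i8,i9  | 2-wide
8. and @i10  | tail

CYCLES = 9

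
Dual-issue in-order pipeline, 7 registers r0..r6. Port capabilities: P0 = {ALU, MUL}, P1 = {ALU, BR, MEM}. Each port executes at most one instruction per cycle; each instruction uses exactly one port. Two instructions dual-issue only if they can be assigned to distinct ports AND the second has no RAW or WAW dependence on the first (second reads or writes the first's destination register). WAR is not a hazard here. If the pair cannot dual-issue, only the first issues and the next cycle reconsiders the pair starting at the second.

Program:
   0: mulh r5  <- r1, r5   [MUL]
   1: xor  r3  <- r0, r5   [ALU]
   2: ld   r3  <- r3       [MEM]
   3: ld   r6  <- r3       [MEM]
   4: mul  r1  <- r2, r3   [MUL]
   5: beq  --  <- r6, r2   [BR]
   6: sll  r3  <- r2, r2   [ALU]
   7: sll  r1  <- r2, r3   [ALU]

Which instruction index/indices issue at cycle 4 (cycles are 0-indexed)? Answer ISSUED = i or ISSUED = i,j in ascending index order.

#0 head=0: mulh i0 RAW r5
#1 head=1: xor i1 RAW+WAW r3
#2 head=2: ld i2 no-port MEM/MEM
#3 head=3: ld mul i3,i4 2-wide
#4 head=5: beq sll i5,i6 2-wide
#5 head=7: sll i7 tail

ISSUED = 5,6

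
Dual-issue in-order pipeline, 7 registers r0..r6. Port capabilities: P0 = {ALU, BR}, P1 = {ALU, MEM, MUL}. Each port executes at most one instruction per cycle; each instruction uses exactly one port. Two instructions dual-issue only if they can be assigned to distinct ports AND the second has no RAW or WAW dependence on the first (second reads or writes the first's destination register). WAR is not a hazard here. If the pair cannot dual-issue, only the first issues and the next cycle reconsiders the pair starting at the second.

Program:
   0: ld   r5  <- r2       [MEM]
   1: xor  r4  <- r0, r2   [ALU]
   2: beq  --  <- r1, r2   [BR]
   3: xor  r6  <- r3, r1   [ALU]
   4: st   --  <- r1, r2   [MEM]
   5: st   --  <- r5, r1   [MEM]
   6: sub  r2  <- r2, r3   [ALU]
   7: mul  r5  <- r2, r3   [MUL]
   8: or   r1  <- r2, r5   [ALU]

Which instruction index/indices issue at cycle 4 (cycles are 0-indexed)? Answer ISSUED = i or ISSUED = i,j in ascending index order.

  cy0 -> i0&i1 (ld.MEM;xor.ALU) 2-wide
  cy1 -> i2&i3 (beq.BR;xor.ALU) 2-wide
  cy2 -> i4 (st.MEM) no-port MEM/MEM
  cy3 -> i5&i6 (st.MEM;sub.ALU) 2-wide
  cy4 -> i7 (mul.MUL) RAW r5
  cy5 -> i8 (or.ALU) tail

ISSUED = 7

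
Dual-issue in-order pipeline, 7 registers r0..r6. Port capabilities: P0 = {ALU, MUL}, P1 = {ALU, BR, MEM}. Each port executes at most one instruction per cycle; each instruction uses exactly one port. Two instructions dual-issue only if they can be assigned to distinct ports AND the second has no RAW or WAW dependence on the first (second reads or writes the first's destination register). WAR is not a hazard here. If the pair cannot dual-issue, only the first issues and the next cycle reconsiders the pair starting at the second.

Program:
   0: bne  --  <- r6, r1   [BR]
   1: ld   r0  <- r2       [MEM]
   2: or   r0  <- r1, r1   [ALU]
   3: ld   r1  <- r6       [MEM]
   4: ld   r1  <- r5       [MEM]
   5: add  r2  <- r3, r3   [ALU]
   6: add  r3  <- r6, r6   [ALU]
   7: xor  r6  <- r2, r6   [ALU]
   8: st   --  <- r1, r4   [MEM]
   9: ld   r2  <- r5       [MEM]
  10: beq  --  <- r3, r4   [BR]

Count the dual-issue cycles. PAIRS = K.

c0: i0 bne  no-port BR/MEM
c1: i1 ld  WAW r0
c2: i2&i3 or/ld  pair
c3: i4&i5 ld/add  pair
c4: i6&i7 add/xor  pair
c5: i8 st  no-port MEM/MEM
c6: i9 ld  no-port MEM/BR
c7: i10 beq  tail

PAIRS = 3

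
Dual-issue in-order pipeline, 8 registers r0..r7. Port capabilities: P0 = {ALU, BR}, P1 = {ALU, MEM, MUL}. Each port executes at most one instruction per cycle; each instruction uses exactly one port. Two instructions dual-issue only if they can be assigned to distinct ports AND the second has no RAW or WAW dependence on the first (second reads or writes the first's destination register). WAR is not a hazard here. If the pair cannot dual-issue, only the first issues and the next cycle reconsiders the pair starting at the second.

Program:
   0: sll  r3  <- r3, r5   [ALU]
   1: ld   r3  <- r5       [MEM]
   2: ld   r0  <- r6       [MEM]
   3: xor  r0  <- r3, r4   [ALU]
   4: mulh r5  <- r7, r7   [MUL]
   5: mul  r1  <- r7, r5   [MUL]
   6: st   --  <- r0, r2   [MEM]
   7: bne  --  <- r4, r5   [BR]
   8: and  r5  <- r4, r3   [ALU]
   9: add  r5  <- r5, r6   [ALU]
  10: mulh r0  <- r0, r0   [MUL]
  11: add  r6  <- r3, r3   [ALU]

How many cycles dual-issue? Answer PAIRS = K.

PAIRS = 3

0. sll @i0  | WAW r3
1. ld @i1  | no-port MEM/MEM
2. ld @i2  | WAW r0
3. xor mulh @i3/i4  | dual
4. mul @i5  | no-port MUL/MEM
5. st bne @i6/i7  | dual
6. and @i8  | RAW+WAW r5
7. add mulh @i9/i10  | dual
8. add @i11  | tail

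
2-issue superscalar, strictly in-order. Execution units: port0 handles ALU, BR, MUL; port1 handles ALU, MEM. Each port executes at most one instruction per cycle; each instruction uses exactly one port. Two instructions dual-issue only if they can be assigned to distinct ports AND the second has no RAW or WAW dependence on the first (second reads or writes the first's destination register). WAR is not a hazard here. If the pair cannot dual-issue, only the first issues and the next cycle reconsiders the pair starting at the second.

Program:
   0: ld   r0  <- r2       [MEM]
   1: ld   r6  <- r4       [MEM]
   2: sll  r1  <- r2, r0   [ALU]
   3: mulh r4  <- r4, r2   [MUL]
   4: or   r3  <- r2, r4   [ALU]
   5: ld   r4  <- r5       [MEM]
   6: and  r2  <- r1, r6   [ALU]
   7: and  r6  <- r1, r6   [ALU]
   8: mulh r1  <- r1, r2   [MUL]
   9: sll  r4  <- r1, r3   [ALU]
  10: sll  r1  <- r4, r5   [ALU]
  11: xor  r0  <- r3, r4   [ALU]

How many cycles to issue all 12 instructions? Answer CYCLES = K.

#0 head=0: ld i0 no-port MEM/MEM
#1 head=1: ld/sll i1/i2 2-wide
#2 head=3: mulh i3 RAW r4
#3 head=4: or/ld i4/i5 2-wide
#4 head=6: and/and i6/i7 2-wide
#5 head=8: mulh i8 RAW r1
#6 head=9: sll i9 RAW r4
#7 head=10: sll/xor i10/i11 2-wide

CYCLES = 8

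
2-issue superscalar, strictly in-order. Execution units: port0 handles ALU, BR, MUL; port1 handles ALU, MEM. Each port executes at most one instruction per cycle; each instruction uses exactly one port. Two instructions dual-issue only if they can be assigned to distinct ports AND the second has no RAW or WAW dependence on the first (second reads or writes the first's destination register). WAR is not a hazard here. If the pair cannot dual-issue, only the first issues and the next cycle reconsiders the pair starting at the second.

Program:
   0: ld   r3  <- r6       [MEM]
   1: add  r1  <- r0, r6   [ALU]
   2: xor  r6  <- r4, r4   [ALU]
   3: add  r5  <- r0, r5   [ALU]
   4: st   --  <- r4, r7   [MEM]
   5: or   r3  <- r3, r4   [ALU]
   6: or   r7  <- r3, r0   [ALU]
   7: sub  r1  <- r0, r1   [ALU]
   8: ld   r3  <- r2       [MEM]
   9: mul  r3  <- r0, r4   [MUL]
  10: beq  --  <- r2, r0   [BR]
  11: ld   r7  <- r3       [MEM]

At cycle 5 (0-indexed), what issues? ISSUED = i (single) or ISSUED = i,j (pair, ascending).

ISSUED = 9

#0 head=0: ld.MEM/add.ALU i0,i1 pair
#1 head=2: xor.ALU/add.ALU i2,i3 pair
#2 head=4: st.MEM/or.ALU i4,i5 pair
#3 head=6: or.ALU/sub.ALU i6,i7 pair
#4 head=8: ld.MEM i8 WAW r3
#5 head=9: mul.MUL i9 no-port MUL/BR
#6 head=10: beq.BR/ld.MEM i10,i11 pair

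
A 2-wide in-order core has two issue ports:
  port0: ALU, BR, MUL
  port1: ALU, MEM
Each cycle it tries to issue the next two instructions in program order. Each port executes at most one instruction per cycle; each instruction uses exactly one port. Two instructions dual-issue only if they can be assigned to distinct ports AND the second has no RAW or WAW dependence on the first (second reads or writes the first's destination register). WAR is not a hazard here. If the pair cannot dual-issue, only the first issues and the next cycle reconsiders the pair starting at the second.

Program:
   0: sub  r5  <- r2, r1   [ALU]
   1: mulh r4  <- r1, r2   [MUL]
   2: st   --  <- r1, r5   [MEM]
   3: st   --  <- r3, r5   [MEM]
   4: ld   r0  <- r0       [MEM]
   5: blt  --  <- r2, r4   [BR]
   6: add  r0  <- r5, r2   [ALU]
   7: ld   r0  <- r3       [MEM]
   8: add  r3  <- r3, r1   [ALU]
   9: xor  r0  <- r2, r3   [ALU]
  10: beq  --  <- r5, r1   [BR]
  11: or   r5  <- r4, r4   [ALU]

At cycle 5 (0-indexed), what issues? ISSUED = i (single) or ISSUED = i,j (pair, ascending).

ISSUED = 7,8

  cy0 -> i0,i1 (sub/mulh) 2-wide
  cy1 -> i2 (st) no-port MEM/MEM
  cy2 -> i3 (st) no-port MEM/MEM
  cy3 -> i4,i5 (ld/blt) 2-wide
  cy4 -> i6 (add) WAW r0
  cy5 -> i7,i8 (ld/add) 2-wide
  cy6 -> i9,i10 (xor/beq) 2-wide
  cy7 -> i11 (or) tail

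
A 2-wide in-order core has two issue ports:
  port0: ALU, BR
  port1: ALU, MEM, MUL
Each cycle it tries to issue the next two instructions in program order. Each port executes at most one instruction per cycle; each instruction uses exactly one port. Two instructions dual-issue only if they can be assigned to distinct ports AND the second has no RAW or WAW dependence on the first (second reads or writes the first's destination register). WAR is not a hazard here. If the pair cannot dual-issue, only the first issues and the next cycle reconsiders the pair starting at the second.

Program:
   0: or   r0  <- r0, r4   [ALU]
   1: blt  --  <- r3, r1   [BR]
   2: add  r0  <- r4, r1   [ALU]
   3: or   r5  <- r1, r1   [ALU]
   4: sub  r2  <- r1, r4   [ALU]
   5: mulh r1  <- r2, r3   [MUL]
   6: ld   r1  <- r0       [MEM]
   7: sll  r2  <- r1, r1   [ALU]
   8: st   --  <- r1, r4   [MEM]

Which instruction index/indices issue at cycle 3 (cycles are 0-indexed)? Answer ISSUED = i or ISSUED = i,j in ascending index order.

ISSUED = 5

[0] i0,i1  or.ALU/blt.BR  -- 2-wide
[1] i2,i3  add.ALU/or.ALU  -- 2-wide
[2] i4  sub.ALU  -- RAW r2
[3] i5  mulh.MUL  -- no-port MUL/MEM
[4] i6  ld.MEM  -- RAW r1
[5] i7,i8  sll.ALU/st.MEM  -- 2-wide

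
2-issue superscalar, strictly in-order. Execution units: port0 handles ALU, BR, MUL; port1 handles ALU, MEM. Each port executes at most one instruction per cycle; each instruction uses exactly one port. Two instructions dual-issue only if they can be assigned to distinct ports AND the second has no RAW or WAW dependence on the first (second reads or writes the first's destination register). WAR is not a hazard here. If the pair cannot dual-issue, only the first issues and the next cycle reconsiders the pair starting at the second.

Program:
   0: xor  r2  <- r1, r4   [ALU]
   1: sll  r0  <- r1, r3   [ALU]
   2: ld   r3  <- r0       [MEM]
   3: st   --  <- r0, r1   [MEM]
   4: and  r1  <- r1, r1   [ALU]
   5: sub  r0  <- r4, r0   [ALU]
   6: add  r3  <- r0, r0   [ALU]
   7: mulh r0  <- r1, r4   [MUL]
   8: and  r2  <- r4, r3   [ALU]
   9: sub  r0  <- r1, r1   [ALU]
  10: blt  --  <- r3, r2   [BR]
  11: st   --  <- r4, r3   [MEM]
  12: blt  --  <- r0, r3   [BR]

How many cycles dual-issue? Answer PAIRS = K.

PAIRS = 5

0. xor.ALU+sll.ALU @i0/i1  | 2-wide
1. ld.MEM @i2  | no-port MEM/MEM
2. st.MEM+and.ALU @i3/i4  | 2-wide
3. sub.ALU @i5  | RAW r0
4. add.ALU+mulh.MUL @i6/i7  | 2-wide
5. and.ALU+sub.ALU @i8/i9  | 2-wide
6. blt.BR+st.MEM @i10/i11  | 2-wide
7. blt.BR @i12  | tail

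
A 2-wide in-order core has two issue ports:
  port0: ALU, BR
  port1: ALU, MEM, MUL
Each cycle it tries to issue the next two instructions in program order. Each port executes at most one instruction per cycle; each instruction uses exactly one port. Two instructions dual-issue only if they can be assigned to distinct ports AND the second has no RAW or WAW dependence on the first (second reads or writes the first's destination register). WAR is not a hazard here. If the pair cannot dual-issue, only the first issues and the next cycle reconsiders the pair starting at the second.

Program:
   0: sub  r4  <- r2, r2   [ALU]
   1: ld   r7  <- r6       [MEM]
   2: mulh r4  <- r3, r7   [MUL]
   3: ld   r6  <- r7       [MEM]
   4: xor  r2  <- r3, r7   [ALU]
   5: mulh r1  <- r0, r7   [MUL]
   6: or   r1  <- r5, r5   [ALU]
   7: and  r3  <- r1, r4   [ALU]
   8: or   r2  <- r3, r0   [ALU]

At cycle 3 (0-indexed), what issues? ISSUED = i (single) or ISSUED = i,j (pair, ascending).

c0: i0+i1 sub.ALU;ld.MEM  dual
c1: i2 mulh.MUL  no-port MUL/MEM
c2: i3+i4 ld.MEM;xor.ALU  dual
c3: i5 mulh.MUL  WAW r1
c4: i6 or.ALU  RAW r1
c5: i7 and.ALU  RAW r3
c6: i8 or.ALU  tail

ISSUED = 5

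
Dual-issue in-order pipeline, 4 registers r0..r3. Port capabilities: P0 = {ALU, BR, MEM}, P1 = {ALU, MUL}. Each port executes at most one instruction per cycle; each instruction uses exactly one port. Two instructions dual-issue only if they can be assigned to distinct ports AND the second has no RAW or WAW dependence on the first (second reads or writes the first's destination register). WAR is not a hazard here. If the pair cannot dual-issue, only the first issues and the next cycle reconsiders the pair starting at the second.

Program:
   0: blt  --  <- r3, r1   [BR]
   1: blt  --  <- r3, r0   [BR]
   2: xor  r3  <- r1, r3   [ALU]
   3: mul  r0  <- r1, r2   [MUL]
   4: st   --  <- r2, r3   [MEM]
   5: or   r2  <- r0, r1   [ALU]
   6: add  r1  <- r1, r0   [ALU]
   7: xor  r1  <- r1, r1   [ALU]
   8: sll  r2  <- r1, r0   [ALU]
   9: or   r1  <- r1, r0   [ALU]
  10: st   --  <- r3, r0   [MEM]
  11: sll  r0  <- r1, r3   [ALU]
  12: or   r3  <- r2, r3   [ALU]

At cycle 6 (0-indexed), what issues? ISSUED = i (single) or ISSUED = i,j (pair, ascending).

ISSUED = 10,11

0. blt.BR @i0  | no-port BR/BR
1. blt.BR;xor.ALU @i1,i2  | dual
2. mul.MUL;st.MEM @i3,i4  | dual
3. or.ALU;add.ALU @i5,i6  | dual
4. xor.ALU @i7  | RAW r1
5. sll.ALU;or.ALU @i8,i9  | dual
6. st.MEM;sll.ALU @i10,i11  | dual
7. or.ALU @i12  | tail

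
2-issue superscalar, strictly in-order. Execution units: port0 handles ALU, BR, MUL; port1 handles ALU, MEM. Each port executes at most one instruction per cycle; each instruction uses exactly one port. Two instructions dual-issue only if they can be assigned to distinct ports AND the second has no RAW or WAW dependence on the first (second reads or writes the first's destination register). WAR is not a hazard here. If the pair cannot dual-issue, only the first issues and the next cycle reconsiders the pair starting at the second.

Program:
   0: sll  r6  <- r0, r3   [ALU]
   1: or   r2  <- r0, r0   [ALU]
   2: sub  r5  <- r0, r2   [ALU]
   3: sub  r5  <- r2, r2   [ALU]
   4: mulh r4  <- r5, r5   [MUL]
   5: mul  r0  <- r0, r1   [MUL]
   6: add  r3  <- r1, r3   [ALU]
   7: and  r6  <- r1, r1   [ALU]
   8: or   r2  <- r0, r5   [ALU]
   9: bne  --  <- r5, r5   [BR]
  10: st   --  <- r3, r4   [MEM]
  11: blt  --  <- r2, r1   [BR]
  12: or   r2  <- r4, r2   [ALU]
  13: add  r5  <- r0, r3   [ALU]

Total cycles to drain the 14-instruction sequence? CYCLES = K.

CYCLES = 9

  cy0 -> i0+i1 (sll/or) 2-wide
  cy1 -> i2 (sub) WAW r5
  cy2 -> i3 (sub) RAW r5
  cy3 -> i4 (mulh) no-port MUL/MUL
  cy4 -> i5+i6 (mul/add) 2-wide
  cy5 -> i7+i8 (and/or) 2-wide
  cy6 -> i9+i10 (bne/st) 2-wide
  cy7 -> i11+i12 (blt/or) 2-wide
  cy8 -> i13 (add) tail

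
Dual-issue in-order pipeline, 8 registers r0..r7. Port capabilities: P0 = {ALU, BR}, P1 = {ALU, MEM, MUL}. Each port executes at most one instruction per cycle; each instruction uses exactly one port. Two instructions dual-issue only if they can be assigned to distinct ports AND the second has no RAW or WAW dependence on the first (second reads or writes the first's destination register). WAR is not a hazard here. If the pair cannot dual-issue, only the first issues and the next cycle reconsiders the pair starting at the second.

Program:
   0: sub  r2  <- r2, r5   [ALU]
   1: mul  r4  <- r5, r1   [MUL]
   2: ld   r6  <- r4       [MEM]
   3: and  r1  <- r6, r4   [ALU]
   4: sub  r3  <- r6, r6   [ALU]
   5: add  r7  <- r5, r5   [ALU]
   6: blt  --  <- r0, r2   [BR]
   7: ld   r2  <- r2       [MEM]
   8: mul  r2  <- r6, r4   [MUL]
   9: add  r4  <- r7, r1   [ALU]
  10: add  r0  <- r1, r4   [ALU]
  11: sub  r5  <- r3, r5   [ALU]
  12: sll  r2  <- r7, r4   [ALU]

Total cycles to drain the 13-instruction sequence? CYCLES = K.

[0] i0/i1  sub;mul  -- dual
[1] i2  ld  -- RAW r6
[2] i3/i4  and;sub  -- dual
[3] i5/i6  add;blt  -- dual
[4] i7  ld  -- no-port MEM/MUL
[5] i8/i9  mul;add  -- dual
[6] i10/i11  add;sub  -- dual
[7] i12  sll  -- tail

CYCLES = 8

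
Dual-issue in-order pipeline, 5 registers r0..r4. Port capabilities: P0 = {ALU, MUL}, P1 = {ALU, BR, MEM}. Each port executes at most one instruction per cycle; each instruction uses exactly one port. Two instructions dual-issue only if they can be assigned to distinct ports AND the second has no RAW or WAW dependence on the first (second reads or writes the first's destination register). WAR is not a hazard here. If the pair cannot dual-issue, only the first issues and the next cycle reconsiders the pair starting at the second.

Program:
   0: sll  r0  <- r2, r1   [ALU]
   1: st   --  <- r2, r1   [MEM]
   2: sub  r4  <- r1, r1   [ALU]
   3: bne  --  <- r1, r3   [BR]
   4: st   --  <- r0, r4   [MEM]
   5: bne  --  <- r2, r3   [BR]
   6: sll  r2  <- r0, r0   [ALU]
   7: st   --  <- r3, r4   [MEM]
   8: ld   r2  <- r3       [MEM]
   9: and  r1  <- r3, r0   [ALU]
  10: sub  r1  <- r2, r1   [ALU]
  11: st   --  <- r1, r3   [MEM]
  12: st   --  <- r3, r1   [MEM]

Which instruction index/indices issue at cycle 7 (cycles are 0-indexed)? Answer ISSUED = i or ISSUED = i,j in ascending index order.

c0: i0/i1 sll.ALU+st.MEM  pair
c1: i2/i3 sub.ALU+bne.BR  pair
c2: i4 st.MEM  no-port MEM/BR
c3: i5/i6 bne.BR+sll.ALU  pair
c4: i7 st.MEM  no-port MEM/MEM
c5: i8/i9 ld.MEM+and.ALU  pair
c6: i10 sub.ALU  RAW r1
c7: i11 st.MEM  no-port MEM/MEM
c8: i12 st.MEM  tail

ISSUED = 11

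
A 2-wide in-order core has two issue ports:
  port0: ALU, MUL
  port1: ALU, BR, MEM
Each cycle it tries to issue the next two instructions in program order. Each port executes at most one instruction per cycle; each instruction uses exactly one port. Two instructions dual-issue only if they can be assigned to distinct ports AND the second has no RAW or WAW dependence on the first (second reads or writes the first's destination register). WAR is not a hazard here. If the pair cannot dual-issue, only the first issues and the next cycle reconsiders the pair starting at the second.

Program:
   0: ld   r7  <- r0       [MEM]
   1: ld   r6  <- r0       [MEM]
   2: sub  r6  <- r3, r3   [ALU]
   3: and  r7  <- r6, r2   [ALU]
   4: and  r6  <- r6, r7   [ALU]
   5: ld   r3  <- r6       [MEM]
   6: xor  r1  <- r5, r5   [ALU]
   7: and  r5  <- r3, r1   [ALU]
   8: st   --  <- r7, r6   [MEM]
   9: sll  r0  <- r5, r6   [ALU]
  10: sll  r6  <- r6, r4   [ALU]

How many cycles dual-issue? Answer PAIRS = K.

#0 head=0: ld i0 no-port MEM/MEM
#1 head=1: ld i1 WAW r6
#2 head=2: sub i2 RAW r6
#3 head=3: and i3 RAW r7
#4 head=4: and i4 RAW r6
#5 head=5: ld xor i5/i6 dual
#6 head=7: and st i7/i8 dual
#7 head=9: sll sll i9/i10 dual

PAIRS = 3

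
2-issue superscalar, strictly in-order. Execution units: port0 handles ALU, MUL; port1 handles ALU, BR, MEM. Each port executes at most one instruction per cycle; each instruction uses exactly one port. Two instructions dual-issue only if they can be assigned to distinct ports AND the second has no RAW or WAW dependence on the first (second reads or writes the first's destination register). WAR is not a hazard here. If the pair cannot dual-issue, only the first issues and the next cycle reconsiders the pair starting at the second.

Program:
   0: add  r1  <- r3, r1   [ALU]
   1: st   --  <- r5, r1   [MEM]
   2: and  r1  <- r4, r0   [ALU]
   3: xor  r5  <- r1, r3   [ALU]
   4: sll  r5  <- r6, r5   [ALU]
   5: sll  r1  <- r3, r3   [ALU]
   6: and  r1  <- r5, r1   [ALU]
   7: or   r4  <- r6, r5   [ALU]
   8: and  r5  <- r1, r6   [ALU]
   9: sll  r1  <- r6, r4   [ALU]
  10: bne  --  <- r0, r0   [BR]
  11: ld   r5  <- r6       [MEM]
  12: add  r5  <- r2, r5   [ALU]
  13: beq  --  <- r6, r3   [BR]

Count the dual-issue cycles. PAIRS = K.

c0: i0 add.ALU  RAW r1
c1: i1,i2 st.MEM+and.ALU  pair
c2: i3 xor.ALU  RAW+WAW r5
c3: i4,i5 sll.ALU+sll.ALU  pair
c4: i6,i7 and.ALU+or.ALU  pair
c5: i8,i9 and.ALU+sll.ALU  pair
c6: i10 bne.BR  no-port BR/MEM
c7: i11 ld.MEM  RAW+WAW r5
c8: i12,i13 add.ALU+beq.BR  pair

PAIRS = 5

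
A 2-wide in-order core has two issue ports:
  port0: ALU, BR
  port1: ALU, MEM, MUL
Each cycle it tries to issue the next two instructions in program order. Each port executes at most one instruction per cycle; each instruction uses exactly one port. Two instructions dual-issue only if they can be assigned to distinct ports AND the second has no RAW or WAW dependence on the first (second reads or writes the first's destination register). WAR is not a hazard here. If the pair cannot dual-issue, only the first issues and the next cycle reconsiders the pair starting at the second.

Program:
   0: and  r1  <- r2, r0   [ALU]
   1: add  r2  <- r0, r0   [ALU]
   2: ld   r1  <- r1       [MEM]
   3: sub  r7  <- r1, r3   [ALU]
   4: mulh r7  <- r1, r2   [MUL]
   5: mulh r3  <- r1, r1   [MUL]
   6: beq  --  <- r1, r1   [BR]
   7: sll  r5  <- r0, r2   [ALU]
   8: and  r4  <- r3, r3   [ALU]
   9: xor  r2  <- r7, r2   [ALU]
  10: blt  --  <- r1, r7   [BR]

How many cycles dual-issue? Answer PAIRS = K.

PAIRS = 4

[0] i0+i1  and/add  -- 2-wide
[1] i2  ld  -- RAW r1
[2] i3  sub  -- WAW r7
[3] i4  mulh  -- no-port MUL/MUL
[4] i5+i6  mulh/beq  -- 2-wide
[5] i7+i8  sll/and  -- 2-wide
[6] i9+i10  xor/blt  -- 2-wide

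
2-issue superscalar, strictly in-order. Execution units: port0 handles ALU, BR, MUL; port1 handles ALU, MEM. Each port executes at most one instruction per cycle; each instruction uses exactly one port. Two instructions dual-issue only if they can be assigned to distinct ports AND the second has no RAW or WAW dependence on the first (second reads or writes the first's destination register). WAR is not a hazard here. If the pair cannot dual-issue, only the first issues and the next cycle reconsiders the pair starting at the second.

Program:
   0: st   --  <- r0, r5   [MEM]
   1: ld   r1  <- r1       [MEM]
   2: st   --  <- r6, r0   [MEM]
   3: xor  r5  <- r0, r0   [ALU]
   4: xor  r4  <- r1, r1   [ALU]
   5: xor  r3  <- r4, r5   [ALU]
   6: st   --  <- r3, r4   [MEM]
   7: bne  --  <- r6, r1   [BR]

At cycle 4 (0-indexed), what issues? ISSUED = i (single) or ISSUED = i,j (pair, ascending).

ISSUED = 5

  cy0 -> i0 (st) no-port MEM/MEM
  cy1 -> i1 (ld) no-port MEM/MEM
  cy2 -> i2/i3 (st xor) 2-wide
  cy3 -> i4 (xor) RAW r4
  cy4 -> i5 (xor) RAW r3
  cy5 -> i6/i7 (st bne) 2-wide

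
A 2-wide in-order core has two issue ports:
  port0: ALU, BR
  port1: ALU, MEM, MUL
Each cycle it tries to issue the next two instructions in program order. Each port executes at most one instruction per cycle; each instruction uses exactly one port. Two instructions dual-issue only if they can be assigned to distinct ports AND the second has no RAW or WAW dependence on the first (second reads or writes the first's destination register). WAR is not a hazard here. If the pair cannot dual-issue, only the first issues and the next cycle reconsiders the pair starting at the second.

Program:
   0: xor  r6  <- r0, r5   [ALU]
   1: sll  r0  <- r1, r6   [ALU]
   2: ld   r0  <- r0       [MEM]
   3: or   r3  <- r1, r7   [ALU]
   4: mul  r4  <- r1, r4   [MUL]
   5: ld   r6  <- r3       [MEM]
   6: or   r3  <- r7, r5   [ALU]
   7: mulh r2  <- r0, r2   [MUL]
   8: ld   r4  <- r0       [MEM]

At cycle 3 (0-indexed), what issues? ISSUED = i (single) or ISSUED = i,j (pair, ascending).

t=0 i0:xor.ALU ; RAW r6
t=1 i1:sll.ALU ; RAW+WAW r0
t=2 i2,i3:ld.MEM or.ALU ; dual
t=3 i4:mul.MUL ; no-port MUL/MEM
t=4 i5,i6:ld.MEM or.ALU ; dual
t=5 i7:mulh.MUL ; no-port MUL/MEM
t=6 i8:ld.MEM ; tail

ISSUED = 4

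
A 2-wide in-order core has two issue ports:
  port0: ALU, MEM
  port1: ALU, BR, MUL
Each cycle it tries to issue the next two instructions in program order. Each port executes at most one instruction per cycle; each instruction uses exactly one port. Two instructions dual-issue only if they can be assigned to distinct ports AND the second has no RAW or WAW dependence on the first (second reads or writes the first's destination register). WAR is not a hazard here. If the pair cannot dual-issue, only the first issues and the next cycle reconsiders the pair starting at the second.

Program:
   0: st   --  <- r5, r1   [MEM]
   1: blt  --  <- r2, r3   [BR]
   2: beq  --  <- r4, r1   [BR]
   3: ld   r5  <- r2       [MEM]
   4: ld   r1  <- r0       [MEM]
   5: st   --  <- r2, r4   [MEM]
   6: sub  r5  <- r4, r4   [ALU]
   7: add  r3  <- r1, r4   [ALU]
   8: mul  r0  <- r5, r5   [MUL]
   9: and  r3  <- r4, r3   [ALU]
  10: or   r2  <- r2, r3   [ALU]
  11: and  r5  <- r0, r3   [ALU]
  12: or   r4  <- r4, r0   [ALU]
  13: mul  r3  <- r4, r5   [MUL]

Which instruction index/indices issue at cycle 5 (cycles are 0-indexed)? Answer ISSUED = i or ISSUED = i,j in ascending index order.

#0 head=0: st.MEM/blt.BR i0/i1 dual
#1 head=2: beq.BR/ld.MEM i2/i3 dual
#2 head=4: ld.MEM i4 no-port MEM/MEM
#3 head=5: st.MEM/sub.ALU i5/i6 dual
#4 head=7: add.ALU/mul.MUL i7/i8 dual
#5 head=9: and.ALU i9 RAW r3
#6 head=10: or.ALU/and.ALU i10/i11 dual
#7 head=12: or.ALU i12 RAW r4
#8 head=13: mul.MUL i13 tail

ISSUED = 9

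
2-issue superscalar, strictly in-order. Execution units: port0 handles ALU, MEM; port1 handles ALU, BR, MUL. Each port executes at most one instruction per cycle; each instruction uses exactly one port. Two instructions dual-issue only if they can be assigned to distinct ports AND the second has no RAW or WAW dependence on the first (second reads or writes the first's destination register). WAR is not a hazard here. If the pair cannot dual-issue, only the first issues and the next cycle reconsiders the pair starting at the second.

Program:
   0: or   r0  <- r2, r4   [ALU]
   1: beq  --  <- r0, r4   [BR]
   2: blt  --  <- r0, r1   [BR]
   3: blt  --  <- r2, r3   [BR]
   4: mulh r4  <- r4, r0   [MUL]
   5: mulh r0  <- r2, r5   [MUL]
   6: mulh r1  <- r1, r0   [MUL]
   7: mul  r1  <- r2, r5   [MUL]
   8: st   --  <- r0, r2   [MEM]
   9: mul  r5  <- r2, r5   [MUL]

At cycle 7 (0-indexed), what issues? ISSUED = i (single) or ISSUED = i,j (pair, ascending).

  cy0 -> i0 (or.ALU) RAW r0
  cy1 -> i1 (beq.BR) no-port BR/BR
  cy2 -> i2 (blt.BR) no-port BR/BR
  cy3 -> i3 (blt.BR) no-port BR/MUL
  cy4 -> i4 (mulh.MUL) no-port MUL/MUL
  cy5 -> i5 (mulh.MUL) no-port MUL/MUL
  cy6 -> i6 (mulh.MUL) no-port MUL/MUL
  cy7 -> i7+i8 (mul.MUL/st.MEM) pair
  cy8 -> i9 (mul.MUL) tail

ISSUED = 7,8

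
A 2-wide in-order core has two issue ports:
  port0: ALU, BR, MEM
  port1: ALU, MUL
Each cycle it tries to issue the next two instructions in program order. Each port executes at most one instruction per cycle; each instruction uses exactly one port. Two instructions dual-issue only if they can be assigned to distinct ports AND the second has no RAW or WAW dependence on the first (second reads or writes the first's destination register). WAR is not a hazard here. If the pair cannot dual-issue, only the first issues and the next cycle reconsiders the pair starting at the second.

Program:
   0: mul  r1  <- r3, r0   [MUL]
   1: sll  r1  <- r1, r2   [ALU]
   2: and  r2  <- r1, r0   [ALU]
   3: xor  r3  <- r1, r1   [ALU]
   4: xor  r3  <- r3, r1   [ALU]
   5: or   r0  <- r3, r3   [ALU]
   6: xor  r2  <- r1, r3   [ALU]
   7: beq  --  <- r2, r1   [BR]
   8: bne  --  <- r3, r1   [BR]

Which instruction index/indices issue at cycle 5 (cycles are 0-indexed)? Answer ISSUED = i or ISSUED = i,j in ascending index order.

ISSUED = 7

c0: i0 mul  RAW+WAW r1
c1: i1 sll  RAW r1
c2: i2&i3 and;xor  dual
c3: i4 xor  RAW r3
c4: i5&i6 or;xor  dual
c5: i7 beq  no-port BR/BR
c6: i8 bne  tail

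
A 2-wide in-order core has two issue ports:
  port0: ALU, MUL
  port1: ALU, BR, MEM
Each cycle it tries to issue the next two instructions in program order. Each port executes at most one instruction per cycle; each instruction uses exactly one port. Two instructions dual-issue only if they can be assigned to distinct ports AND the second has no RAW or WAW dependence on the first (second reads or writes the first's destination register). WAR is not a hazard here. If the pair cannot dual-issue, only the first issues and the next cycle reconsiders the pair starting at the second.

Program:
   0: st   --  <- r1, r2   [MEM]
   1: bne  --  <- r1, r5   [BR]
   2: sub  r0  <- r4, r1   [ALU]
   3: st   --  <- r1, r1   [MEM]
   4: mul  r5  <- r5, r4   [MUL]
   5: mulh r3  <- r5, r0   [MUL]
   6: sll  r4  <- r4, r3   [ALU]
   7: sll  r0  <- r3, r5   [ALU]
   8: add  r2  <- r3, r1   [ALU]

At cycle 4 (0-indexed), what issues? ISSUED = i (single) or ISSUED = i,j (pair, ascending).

ISSUED = 6,7

#0 head=0: st i0 no-port MEM/BR
#1 head=1: bne/sub i1+i2 dual
#2 head=3: st/mul i3+i4 dual
#3 head=5: mulh i5 RAW r3
#4 head=6: sll/sll i6+i7 dual
#5 head=8: add i8 tail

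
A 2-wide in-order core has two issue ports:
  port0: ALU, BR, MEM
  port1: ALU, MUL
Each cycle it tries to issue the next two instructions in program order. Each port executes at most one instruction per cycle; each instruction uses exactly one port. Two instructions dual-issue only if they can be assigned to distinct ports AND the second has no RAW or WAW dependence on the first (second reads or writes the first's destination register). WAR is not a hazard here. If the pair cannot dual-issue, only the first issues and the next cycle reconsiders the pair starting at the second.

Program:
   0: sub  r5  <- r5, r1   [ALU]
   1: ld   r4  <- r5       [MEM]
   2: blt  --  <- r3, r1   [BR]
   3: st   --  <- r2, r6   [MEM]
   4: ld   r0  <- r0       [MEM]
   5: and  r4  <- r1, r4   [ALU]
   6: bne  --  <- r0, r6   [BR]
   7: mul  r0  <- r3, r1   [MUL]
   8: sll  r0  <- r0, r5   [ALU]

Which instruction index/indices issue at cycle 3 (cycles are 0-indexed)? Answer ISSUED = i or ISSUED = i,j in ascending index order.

0. sub @i0  | RAW r5
1. ld @i1  | no-port MEM/BR
2. blt @i2  | no-port BR/MEM
3. st @i3  | no-port MEM/MEM
4. ld and @i4/i5  | dual
5. bne mul @i6/i7  | dual
6. sll @i8  | tail

ISSUED = 3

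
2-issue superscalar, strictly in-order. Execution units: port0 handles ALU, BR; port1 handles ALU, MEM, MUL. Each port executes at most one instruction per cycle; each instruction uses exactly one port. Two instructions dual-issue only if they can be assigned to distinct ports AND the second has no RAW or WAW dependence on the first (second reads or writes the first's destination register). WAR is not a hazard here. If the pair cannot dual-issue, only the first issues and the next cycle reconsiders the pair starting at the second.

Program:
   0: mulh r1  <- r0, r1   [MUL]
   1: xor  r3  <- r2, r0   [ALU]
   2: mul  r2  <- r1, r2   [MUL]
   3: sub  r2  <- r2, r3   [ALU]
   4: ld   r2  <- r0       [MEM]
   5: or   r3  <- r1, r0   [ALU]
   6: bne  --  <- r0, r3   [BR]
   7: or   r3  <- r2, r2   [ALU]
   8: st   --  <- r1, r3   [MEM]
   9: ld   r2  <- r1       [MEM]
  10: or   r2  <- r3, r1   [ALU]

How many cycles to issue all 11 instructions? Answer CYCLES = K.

  cy0 -> i0,i1 (mulh.MUL+xor.ALU) 2-wide
  cy1 -> i2 (mul.MUL) RAW+WAW r2
  cy2 -> i3 (sub.ALU) WAW r2
  cy3 -> i4,i5 (ld.MEM+or.ALU) 2-wide
  cy4 -> i6,i7 (bne.BR+or.ALU) 2-wide
  cy5 -> i8 (st.MEM) no-port MEM/MEM
  cy6 -> i9 (ld.MEM) WAW r2
  cy7 -> i10 (or.ALU) tail

CYCLES = 8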